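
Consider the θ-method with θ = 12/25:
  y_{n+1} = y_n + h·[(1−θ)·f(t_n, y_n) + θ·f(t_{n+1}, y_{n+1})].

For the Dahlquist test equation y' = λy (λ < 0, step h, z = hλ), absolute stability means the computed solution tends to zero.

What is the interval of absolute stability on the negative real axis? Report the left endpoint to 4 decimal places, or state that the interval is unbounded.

z∈(-50.0000,0).

On y'=λy, z=hλ:
  y_{n+1} = y_n + z·[13/25·y_n + 12/25·y_{n+1}] ⇒ (1 − 12/25z)y_{n+1} = (1 + 13/25z)y_n
  so R(z) = (1 + 13/25z)/(1 − 12/25z).

Find x<0 with |R(x)|<1.
x=-0.92: |R|=0.3618
R=−1: 1+13/25x = −1+12/25x ⇒ -1/25x=2 ⇒ x=2/(-1/25)=-50.0000
Confirm numerically:
  x=-36.552: |R|=0.97099 <1
  x=-23.800: |R|=0.91565 <1
  x=-21.628: |R|=0.90029 <1
  x=-50.586: |R|=1.00093 >1
  x=-50.105: |R|=1.00017 >1
Stable set (-50.0000, 0).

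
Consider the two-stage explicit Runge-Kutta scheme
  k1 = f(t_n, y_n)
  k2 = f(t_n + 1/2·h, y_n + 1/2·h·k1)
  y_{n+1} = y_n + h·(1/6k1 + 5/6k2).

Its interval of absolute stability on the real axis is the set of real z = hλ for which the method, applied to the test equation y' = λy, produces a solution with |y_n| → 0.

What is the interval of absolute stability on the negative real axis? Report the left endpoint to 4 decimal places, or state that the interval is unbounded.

Test eqn y'=λy, z=hλ:
  k1=λy_n ⇒ h·k1=z·y_n;  k2=λ(1+1/2z)y_n ⇒ h·k2=z(1+1/2z)y_n
  y_{n+1}/y_n = 1 + 1/6z + 5/6z(1+1/2z) = 1 + z + 5/12z²
  so R(z) = 1 + z + 5/12z².

Boundary: |R(x)|=1, x<0.
x=-0.61: |R|=0.5450
R=1: x+5/12x²=0 ⇒ x=−12/5=-2.4000; min R=1−1/(4·5/12)=0.4000>−1
Confirm numerically:
  x=-2.051: |R|=0.70175 <1
  x=-2.036: |R|=0.69121 <1
  x=-1.687: |R|=0.49882 <1
  x=-2.893: |R|=1.59427 >1
  x=-2.766: |R|=1.42182 >1
  x=-2.444: |R|=1.04481 >1
Stable set (-2.4000, 0).

z∈(-2.4000,0).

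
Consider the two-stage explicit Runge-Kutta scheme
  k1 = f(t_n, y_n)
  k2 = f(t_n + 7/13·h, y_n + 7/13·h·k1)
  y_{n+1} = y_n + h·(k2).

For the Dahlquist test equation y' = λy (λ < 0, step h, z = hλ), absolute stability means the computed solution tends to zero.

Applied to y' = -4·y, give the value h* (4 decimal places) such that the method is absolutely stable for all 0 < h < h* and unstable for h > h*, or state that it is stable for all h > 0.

(-1.8571,0); λ=-4 ⇒ h* = (13/7)/4 = 0.4643.

On y'=λy, z=hλ:
  k1=λy_n ⇒ h·k1=z·y_n;  k2=λ(1+7/13z)y_n ⇒ h·k2=z(1+7/13z)y_n
  y_{n+1}/y_n = 1 + z(1+7/13z) = 1 + z + 7/13z²
  Hence R(z) = 1 + z + 7/13z².

Find x<0 with |R(x)|<1.
x=-0.37: |R|=0.7037
R=1: x+7/13x²=0 ⇒ x=−13/7=-1.8571; min R=1−1/(4·7/13)=0.5357>−1
Confirm numerically:
  x=-1.113: |R|=0.55403 <1
  x=-1.064: |R|=0.54559 <1
  x=-0.918: |R|=0.53577 <1
  x=-2.428: |R|=1.74633 >1
  x=-1.966: |R|=1.11524 >1
Stable set (-1.8571, 0).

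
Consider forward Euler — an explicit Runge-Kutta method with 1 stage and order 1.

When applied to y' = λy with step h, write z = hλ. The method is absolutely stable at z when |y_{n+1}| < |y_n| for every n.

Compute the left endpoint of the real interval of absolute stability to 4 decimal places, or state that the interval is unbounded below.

Set f=λy, z=hλ:
  order 1, 1-stage ⇒ R(z)=1+z
  (e.g. R(-0.76)=0.24000, |R|=0.24000)

Solve |R(x)|<1 on ℝ⁻.
x=-0.76: |R|=0.2400
|R(-2.39)|=1.3900 |R(-1.75)|=0.7500 |R(-1.32)|=0.3200
Bisect:
  x_lo=-2.8170 |R|=1.8170  x_hi=-0.2188 |R|=0.7812
  mid=-1.51790 |R|=0.51790 →hi
  mid=-2.16747 |R|=1.16747 →lo
  mid=-1.84269 |R|=0.84269 →hi
  mid=-2.00508 |R|=1.00508 →lo
  mid=-1.92388 |R|=0.92388 →hi
  mid=-1.96448 |R|=0.96448 →hi
  mid=-1.98478 |R|=0.98478 →hi
  mid=-1.99493 |R|=0.99493 →hi
  mid=-2.00000 |R|=1.00000 →lo
  ...
  [-2.00000,-1.99984] ⇒ x*=-2.0000
Interval (-2.0000, 0).

left endpoint -2.0000.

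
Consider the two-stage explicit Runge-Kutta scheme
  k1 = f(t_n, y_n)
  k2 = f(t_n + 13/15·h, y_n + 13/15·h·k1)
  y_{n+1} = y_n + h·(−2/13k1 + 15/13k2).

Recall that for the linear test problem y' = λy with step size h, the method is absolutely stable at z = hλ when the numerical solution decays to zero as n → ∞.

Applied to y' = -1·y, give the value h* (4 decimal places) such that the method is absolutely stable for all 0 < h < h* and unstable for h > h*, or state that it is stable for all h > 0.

(-1.0000,0); λ=-1 ⇒ h* = (1)/1 = 1.0000.

Test eqn y'=λy, z=hλ:
  k1=λy_n ⇒ h·k1=z·y_n;  k2=λ(1+13/15z)y_n ⇒ h·k2=z(1+13/15z)y_n
  y_{n+1}/y_n = 1 − 2/13z + 15/13z(1+13/15z) = 1 + z + z²
  Hence R(z) = 1 + z + z².

Boundary: |R(x)|=1, x<0.
x=-1.5: |R|=1.7500
R=1: x+1x²=0 ⇒ x=−1=-1.0000; min R=1−1/(4·1)=0.7500>−1
Confirm numerically:
  x=-0.914: |R|=0.92140 <1
  x=-0.812: |R|=0.84734 <1
  x=-0.608: |R|=0.76166 <1
  x=-0.527: |R|=0.75073 <1
  x=-1.263: |R|=1.33217 >1
  x=-1.214: |R|=1.25980 >1
  x=-1.105: |R|=1.11603 >1
Stable set (-1.0000, 0).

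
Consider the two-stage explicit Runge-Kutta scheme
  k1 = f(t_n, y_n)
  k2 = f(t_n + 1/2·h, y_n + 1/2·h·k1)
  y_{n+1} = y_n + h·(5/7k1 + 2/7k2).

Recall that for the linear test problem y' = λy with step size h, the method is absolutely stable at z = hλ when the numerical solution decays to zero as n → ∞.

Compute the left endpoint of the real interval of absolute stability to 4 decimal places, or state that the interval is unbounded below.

With y'=λy (z=hλ):
  k1=λy_n ⇒ h·k1=z·y_n;  k2=λ(1+1/2z)y_n ⇒ h·k2=z(1+1/2z)y_n
  y_{n+1}/y_n = 1 + 5/7z + 2/7z(1+1/2z) = 1 + z + 1/7z²
  Hence R(z) = 1 + z + 1/7z².

Boundary: |R(x)|=1, x<0.
x=-0.69: |R|=0.3780
R=1: x+1/7x²=0 ⇒ x=−7=-7.0000; min R=1−1/(4·1/7)=-0.7500>−1
Confirm numerically:
  x=-6.414: |R|=0.46306 <1
  x=-4.410: |R|=0.63170 <1
  x=-3.037: |R|=0.71938 <1
  x=-3.024: |R|=0.71763 <1
  x=-7.295: |R|=1.30743 >1
  x=-7.165: |R|=1.16889 >1
Interval (-7.0000, 0).

left endpoint -7.0000.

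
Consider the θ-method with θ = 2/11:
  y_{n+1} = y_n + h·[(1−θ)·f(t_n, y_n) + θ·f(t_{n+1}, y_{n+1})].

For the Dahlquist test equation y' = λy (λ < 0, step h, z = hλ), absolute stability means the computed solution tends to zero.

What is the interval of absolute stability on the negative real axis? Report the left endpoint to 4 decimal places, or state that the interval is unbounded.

Set f=λy, z=hλ:
  y_{n+1} = y_n + z·[9/11·y_n + 2/11·y_{n+1}] ⇒ (1 − 2/11z)y_{n+1} = (1 + 9/11z)y_n
  ⇒ R(z) = (1 + 9/11z)/(1 − 2/11z).

Solve |R(x)|<1 on ℝ⁻.
x=-1.29: |R|=0.0449
R=−1: 1+9/11x = −1+2/11x ⇒ -7/11x=2 ⇒ x=2/(-7/11)=-3.1429
Confirm numerically:
  x=-2.802: |R|=0.85630 <1
  x=-2.430: |R|=0.68537 <1
  x=-1.686: |R|=0.29043 <1
  x=-3.721: |R|=1.21944 >1
  x=-3.383: |R|=1.09462 >1
So |R|<1 on (-3.1429, 0).

z∈(-3.1429,0).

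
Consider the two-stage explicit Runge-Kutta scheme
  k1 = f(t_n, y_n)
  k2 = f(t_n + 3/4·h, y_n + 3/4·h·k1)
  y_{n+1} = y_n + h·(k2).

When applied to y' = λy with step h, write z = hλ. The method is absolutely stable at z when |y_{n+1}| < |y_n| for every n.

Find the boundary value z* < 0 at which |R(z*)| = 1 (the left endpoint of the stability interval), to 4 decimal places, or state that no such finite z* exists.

z* = -1.3333.

Set f=λy, z=hλ:
  k1=λy_n ⇒ h·k1=z·y_n;  k2=λ(1+3/4z)y_n ⇒ h·k2=z(1+3/4z)y_n
  y_{n+1}/y_n = 1 + z(1+3/4z) = 1 + z + 3/4z²
  so R(z) = 1 + z + 3/4z².

Boundary: |R(x)|=1, x<0.
x=-0.88: |R|=0.7008
R=1: x+3/4x²=0 ⇒ x=−4/3=-1.3333; min R=1−1/(4·3/4)=0.6667>−1
Confirm numerically:
  x=-1.190: |R|=0.87207 <1
  x=-1.040: |R|=0.77120 <1
  x=-0.861: |R|=0.69499 <1
  x=-0.646: |R|=0.66699 <1
  x=-1.577: |R|=1.28820 >1
  x=-1.420: |R|=1.09230 >1
Interval (-1.3333, 0).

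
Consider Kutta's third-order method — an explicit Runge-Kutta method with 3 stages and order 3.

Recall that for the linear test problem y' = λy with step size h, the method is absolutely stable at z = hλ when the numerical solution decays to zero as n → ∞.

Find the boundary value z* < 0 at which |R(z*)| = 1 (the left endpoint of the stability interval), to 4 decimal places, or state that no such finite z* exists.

z* = -2.5127.

Set f=λy, z=hλ:
  order 3, 3-stage ⇒ R(z)=1+z+z^2/2+z^3/6
  (e.g. R(-1.25)=0.20573, |R|=0.20573)

Find x<0 with |R(x)|<1.
x=-1.25: |R|=0.2057
|R(-2.71)|=1.3550 |R(-2.29)|=0.6694 |R(-2.25)|=0.6172
Bisect:
  x_lo=-2.8996 |R|=1.7588  x_hi=-0.1582 |R|=0.8537
  mid=-1.52888 |R|=0.04424 →hi
  mid=-2.21422 |R|=0.57214 →hi
  mid=-2.55689 |R|=1.07408 →lo
  mid=-2.38556 |R|=0.80277 →hi
  mid=-2.47123 |R|=0.93303 →hi
  mid=-2.51406 |R|=1.00216 →lo
  mid=-2.49264 |R|=0.96725 →hi
  mid=-2.50335 |R|=0.98462 →hi
  mid=-2.50871 |R|=0.99337 →hi
  mid=-2.51138 |R|=0.99776 →hi
  ...
  [-2.51289,-2.51272] ⇒ x*=-2.5127
So |R|<1 on (-2.5127, 0).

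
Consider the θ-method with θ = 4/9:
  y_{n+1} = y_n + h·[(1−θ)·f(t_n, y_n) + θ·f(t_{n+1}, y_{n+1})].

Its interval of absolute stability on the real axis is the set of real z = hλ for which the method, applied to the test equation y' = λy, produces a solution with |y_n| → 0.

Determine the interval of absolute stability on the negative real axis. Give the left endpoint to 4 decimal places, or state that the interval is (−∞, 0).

z∈(-18.0000,0).

Set f=λy, z=hλ:
  y_{n+1} = y_n + z·[5/9·y_n + 4/9·y_{n+1}] ⇒ (1 − 4/9z)y_{n+1} = (1 + 5/9z)y_n
  so R(z) = (1 + 5/9z)/(1 − 4/9z).

Boundary: |R(x)|=1, x<0.
x=-0.91: |R|=0.3521
R=−1: 1+5/9x = −1+4/9x ⇒ -1/9x=2 ⇒ x=2/(-1/9)=-18.0000
Confirm numerically:
  x=-14.017: |R|=0.93879 <1
  x=-12.720: |R|=0.91182 <1
  x=-10.719: |R|=0.85965 <1
  x=-9.199: |R|=0.80782 <1
  x=-18.357: |R|=1.00433 >1
  x=-18.238: |R|=1.00290 >1
Stable set (-18.0000, 0).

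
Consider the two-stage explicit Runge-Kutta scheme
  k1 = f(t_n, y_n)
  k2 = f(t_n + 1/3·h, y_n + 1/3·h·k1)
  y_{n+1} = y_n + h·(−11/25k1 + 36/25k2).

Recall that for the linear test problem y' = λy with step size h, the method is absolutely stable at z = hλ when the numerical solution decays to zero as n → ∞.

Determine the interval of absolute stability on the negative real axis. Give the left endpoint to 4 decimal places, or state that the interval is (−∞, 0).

(-2.0833, 0).

Set f=λy, z=hλ:
  k1=λy_n ⇒ h·k1=z·y_n;  k2=λ(1+1/3z)y_n ⇒ h·k2=z(1+1/3z)y_n
  y_{n+1}/y_n = 1 − 11/25z + 36/25z(1+1/3z) = 1 + z + 12/25z²
  Hence R(z) = 1 + z + 12/25z².

Boundary: |R(x)|=1, x<0.
x=-1.2: |R|=0.4912
R=1: x+12/25x²=0 ⇒ x=−25/12=-2.0833; min R=1−1/(4·12/25)=0.4792>−1
Confirm numerically:
  x=-1.778: |R|=0.73942 <1
  x=-1.376: |R|=0.53282 <1
  x=-1.207: |R|=0.49229 <1
  x=-0.866: |R|=0.49398 <1
  x=-2.221: |R|=1.14676 >1
  x=-2.156: |R|=1.07520 >1
Stable set (-2.0833, 0).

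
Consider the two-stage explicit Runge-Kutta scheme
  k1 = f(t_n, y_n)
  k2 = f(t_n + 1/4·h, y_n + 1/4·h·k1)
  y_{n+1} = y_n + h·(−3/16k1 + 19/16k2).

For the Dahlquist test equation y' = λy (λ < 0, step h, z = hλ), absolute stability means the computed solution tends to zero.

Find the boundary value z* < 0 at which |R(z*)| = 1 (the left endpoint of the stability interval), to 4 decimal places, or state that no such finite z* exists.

z* = -3.3684.

With y'=λy (z=hλ):
  k1=λy_n ⇒ h·k1=z·y_n;  k2=λ(1+1/4z)y_n ⇒ h·k2=z(1+1/4z)y_n
  y_{n+1}/y_n = 1 − 3/16z + 19/16z(1+1/4z) = 1 + z + 19/64z²
  Hence R(z) = 1 + z + 19/64z².

Boundary: |R(x)|=1, x<0.
x=-1.07: |R|=0.2699
R=1: x+19/64x²=0 ⇒ x=−64/19=-3.3684; min R=1−1/(4·19/64)=0.1579>−1
Confirm numerically:
  x=-2.994: |R|=0.66720 <1
  x=-1.930: |R|=0.17583 <1
  x=-1.730: |R|=0.15852 <1
  x=-3.905: |R|=1.62205 >1
  x=-3.623: |R|=1.27382 >1
  x=-3.391: |R|=1.02273 >1
Stable set (-3.3684, 0).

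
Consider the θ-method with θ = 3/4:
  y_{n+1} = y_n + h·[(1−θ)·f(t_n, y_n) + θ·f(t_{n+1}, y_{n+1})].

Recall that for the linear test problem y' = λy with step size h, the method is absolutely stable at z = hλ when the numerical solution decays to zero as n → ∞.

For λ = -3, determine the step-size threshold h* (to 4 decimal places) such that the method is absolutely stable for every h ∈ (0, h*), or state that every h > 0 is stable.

(−∞, 0) — no finite endpoint. Any h>0 works for λ=-3.

Test eqn y'=λy, z=hλ:
  y_{n+1} = y_n + z·[1/4·y_n + 3/4·y_{n+1}] ⇒ (1 − 3/4z)y_{n+1} = (1 + 1/4z)y_n
  ⇒ R(z) = (1 + 1/4z)/(1 − 3/4z).

Need |R(x)|<1, x<0.
x=-1.1: |R|=0.3973
x=-2: |R|=0.2000
x=-10: |R|=0.1765
x=-100: |R|=0.3158
θ=3/4≥1/2 ⇒ |1+1/4x|<|1−3/4x| ∀x<0 ⇒ interval (−∞,0).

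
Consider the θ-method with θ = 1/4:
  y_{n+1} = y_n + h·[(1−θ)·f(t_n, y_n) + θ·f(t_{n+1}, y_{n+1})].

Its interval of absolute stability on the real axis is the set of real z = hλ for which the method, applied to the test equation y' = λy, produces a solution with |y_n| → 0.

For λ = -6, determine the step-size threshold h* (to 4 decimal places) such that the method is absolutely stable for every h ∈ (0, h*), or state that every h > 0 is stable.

(-4.0000,0); λ=-6 ⇒ h* = (4)/6 = 0.6667.

Set f=λy, z=hλ:
  y_{n+1} = y_n + z·[3/4·y_n + 1/4·y_{n+1}] ⇒ (1 − 1/4z)y_{n+1} = (1 + 3/4z)y_n
  Hence R(z) = (1 + 3/4z)/(1 − 1/4z).

Solve |R(x)|<1 on ℝ⁻.
x=-0.8: |R|=0.3333
R=−1: 1+3/4x = −1+1/4x ⇒ -1/2x=2 ⇒ x=2/(-1/2)=-4.0000
Confirm numerically:
  x=-3.476: |R|=0.85982 <1
  x=-3.018: |R|=0.72015 <1
  x=-2.965: |R|=0.70280 <1
  x=-1.796: |R|=0.23948 <1
  x=-4.483: |R|=1.11387 >1
  x=-4.054: |R|=1.01341 >1
  x=-4.046: |R|=1.01143 >1
Interval (-4.0000, 0).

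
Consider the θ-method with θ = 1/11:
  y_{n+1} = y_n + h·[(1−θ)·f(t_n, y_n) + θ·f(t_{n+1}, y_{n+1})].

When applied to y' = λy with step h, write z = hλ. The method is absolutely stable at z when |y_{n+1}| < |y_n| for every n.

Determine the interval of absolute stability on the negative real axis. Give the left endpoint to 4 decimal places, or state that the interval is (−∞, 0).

(-2.4444, 0).

Set f=λy, z=hλ:
  y_{n+1} = y_n + z·[10/11·y_n + 1/11·y_{n+1}] ⇒ (1 − 1/11z)y_{n+1} = (1 + 10/11z)y_n
  so R(z) = (1 + 10/11z)/(1 − 1/11z).

Find x<0 with |R(x)|<1.
x=-0.84: |R|=0.2196
R=−1: 1+10/11x = −1+1/11x ⇒ -9/11x=2 ⇒ x=2/(-9/11)=-2.4444
Confirm numerically:
  x=-1.958: |R|=0.66214 <1
  x=-1.809: |R|=0.55352 <1
  x=-1.608: |R|=0.40292 <1
  x=-2.619: |R|=1.11535 >1
  x=-2.567: |R|=1.08130 >1
  x=-2.471: |R|=1.01774 >1
So |R|<1 on (-2.4444, 0).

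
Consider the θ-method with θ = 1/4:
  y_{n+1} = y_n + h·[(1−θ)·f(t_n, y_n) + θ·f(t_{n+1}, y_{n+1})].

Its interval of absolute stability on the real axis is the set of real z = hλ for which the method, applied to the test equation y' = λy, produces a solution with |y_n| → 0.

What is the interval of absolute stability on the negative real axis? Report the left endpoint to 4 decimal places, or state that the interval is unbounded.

Set f=λy, z=hλ:
  y_{n+1} = y_n + z·[3/4·y_n + 1/4·y_{n+1}] ⇒ (1 − 1/4z)y_{n+1} = (1 + 3/4z)y_n
  so R(z) = (1 + 3/4z)/(1 − 1/4z).

Boundary: |R(x)|=1, x<0.
x=-1.44: |R|=0.0588
R=−1: 1+3/4x = −1+1/4x ⇒ -1/2x=2 ⇒ x=2/(-1/2)=-4.0000
Confirm numerically:
  x=-3.569: |R|=0.88611 <1
  x=-3.061: |R|=0.73403 <1
  x=-2.952: |R|=0.69850 <1
  x=-2.023: |R|=0.34352 <1
  x=-4.574: |R|=1.13389 >1
  x=-4.379: |R|=1.09046 >1
  x=-4.080: |R|=1.01980 >1
So |R|<1 on (-4.0000, 0).

z∈(-4.0000,0).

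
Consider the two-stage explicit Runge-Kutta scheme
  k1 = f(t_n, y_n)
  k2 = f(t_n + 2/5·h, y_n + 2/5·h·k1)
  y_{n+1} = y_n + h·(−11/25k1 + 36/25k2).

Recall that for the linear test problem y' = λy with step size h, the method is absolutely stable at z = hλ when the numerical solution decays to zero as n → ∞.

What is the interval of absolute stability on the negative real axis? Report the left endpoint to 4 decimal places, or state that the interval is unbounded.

On y'=λy, z=hλ:
  k1=λy_n ⇒ h·k1=z·y_n;  k2=λ(1+2/5z)y_n ⇒ h·k2=z(1+2/5z)y_n
  y_{n+1}/y_n = 1 − 11/25z + 36/25z(1+2/5z) = 1 + z + 72/125z²
  R(z) = 1 + z + 72/125z².

Find x<0 with |R(x)|<1.
x=-1.67: |R|=0.9364
R=1: x+72/125x²=0 ⇒ x=−125/72=-1.7361; min R=1−1/(4·72/125)=0.5660>−1
Confirm numerically:
  x=-1.675: |R|=0.94104 <1
  x=-1.074: |R|=0.59040 <1
  x=-1.058: |R|=0.58675 <1
  x=-0.726: |R|=0.57760 <1
  x=-1.945: |R|=1.23402 >1
  x=-1.844: |R|=1.11459 >1
  x=-1.782: |R|=1.04710 >1
Stable set (-1.7361, 0).

z∈(-1.7361,0).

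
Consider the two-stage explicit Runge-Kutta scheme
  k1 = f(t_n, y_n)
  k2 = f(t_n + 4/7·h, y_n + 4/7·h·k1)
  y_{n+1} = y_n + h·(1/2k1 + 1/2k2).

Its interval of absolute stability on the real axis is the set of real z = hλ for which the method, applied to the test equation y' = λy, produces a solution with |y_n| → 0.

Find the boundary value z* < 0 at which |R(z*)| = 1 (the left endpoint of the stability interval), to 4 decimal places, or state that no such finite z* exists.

Set f=λy, z=hλ:
  k1=λy_n ⇒ h·k1=z·y_n;  k2=λ(1+4/7z)y_n ⇒ h·k2=z(1+4/7z)y_n
  y_{n+1}/y_n = 1 + 1/2z + 1/2z(1+4/7z) = 1 + z + 2/7z²
  ⇒ R(z) = 1 + z + 2/7z².

Need |R(x)|<1, x<0.
x=-0.58: |R|=0.5161
R=1: x+2/7x²=0 ⇒ x=−7/2=-3.5000; min R=1−1/(4·2/7)=0.1250>−1
Confirm numerically:
  x=-3.333: |R|=0.84097 <1
  x=-2.508: |R|=0.28916 <1
  x=-1.783: |R|=0.12531 <1
  x=-1.534: |R|=0.13833 <1
  x=-3.986: |R|=1.55348 >1
  x=-3.858: |R|=1.39462 >1
  x=-3.592: |R|=1.09442 >1
Stable set (-3.5000, 0).

left endpoint -3.5000.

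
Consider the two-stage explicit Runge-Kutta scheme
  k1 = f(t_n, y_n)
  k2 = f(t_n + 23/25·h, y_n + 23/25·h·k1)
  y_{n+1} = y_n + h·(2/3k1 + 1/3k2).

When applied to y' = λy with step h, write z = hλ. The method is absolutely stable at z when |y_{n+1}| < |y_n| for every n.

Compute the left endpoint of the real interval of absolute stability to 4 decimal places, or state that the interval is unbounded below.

Set f=λy, z=hλ:
  k1=λy_n ⇒ h·k1=z·y_n;  k2=λ(1+23/25z)y_n ⇒ h·k2=z(1+23/25z)y_n
  y_{n+1}/y_n = 1 + 2/3z + 1/3z(1+23/25z) = 1 + z + 23/75z²
  so R(z) = 1 + z + 23/75z².

Boundary: |R(x)|=1, x<0.
x=-1.4: |R|=0.2011
R=1: x+23/75x²=0 ⇒ x=−75/23=-3.2609; min R=1−1/(4·23/75)=0.1848>−1
Confirm numerically:
  x=-2.990: |R|=0.75163 <1
  x=-2.760: |R|=0.57606 <1
  x=-2.266: |R|=0.30866 <1
  x=-1.631: |R|=0.18478 <1
  x=-3.749: |R|=1.56120 >1
  x=-3.604: |R|=1.37924 >1
So |R|<1 on (-3.2609, 0).

z* = -3.2609.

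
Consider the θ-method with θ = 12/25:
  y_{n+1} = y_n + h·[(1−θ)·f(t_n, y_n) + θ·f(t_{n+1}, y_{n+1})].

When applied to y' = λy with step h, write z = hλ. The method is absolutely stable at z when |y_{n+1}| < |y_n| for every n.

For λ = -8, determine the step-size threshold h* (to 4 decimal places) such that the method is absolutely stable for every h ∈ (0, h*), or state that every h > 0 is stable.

Set f=λy, z=hλ:
  y_{n+1} = y_n + z·[13/25·y_n + 12/25·y_{n+1}] ⇒ (1 − 12/25z)y_{n+1} = (1 + 13/25z)y_n
  ⇒ R(z) = (1 + 13/25z)/(1 − 12/25z).

Solve |R(x)|<1 on ℝ⁻.
x=-1.3: |R|=0.1995
R=−1: 1+13/25x = −1+12/25x ⇒ -1/25x=2 ⇒ x=2/(-1/25)=-50.0000
Confirm numerically:
  x=-48.658: |R|=0.99780 <1
  x=-47.202: |R|=0.99527 <1
  x=-37.534: |R|=0.97378 <1
  x=-50.138: |R|=1.00022 >1
  x=-50.065: |R|=1.00010 >1
Stable set (-50.0000, 0).

(-50.0000,0); λ=-8 ⇒ h* = (50)/8 = 6.2500.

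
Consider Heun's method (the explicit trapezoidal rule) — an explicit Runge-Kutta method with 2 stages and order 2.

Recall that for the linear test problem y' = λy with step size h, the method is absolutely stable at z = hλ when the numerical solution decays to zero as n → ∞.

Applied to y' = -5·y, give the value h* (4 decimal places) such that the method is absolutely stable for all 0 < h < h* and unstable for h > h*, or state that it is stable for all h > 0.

(-2.0000,0); λ=-5 ⇒ h* = 0.4000.

Test eqn y'=λy, z=hλ:
  order 2, 2-stage ⇒ R(z)=1+z+z^2/2
  (e.g. R(-1.67)=0.72445, |R|=0.72445)

Solve |R(x)|<1 on ℝ⁻.
x=-1.67: |R|=0.7244
|R(-1.64)|=0.7048 |R(-1.08)|=0.5032 |R(-0.62)|=0.5722
Bisect:
  x_lo=-2.6546 |R|=1.8689  x_hi=-0.2265 |R|=0.7992
  mid=-1.44055 |R|=0.59704 →hi
  mid=-2.04758 |R|=1.04872 →lo
  mid=-1.74407 |R|=0.77682 →hi
  mid=-1.89583 |R|=0.90125 →hi
  mid=-1.97170 |R|=0.97210 →hi
  mid=-2.00964 |R|=1.00969 →lo
  mid=-1.99067 |R|=0.99072 →hi
  mid=-2.00016 |R|=1.00016 →lo
  mid=-1.99542 |R|=0.99543 →hi
  ...
  [-2.00001,-1.99986] ⇒ x*=-2.0000
Interval (-2.0000, 0).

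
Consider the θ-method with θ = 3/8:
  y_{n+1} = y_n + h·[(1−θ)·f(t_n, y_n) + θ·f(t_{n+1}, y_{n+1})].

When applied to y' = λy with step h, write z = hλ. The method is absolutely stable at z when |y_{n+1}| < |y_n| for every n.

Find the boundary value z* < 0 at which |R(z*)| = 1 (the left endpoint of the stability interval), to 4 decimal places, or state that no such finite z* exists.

z* = -8.0000.

Set f=λy, z=hλ:
  y_{n+1} = y_n + z·[5/8·y_n + 3/8·y_{n+1}] ⇒ (1 − 3/8z)y_{n+1} = (1 + 5/8z)y_n
  ⇒ R(z) = (1 + 5/8z)/(1 − 3/8z).

Boundary: |R(x)|=1, x<0.
x=-1.36: |R|=0.0993
R=−1: 1+5/8x = −1+3/8x ⇒ -1/4x=2 ⇒ x=2/(-1/4)=-8.0000
Confirm numerically:
  x=-7.136: |R|=0.94124 <1
  x=-3.773: |R|=0.56240 <1
  x=-3.585: |R|=0.52919 <1
  x=-8.594: |R|=1.03517 >1
  x=-8.440: |R|=1.02641 >1
Interval (-8.0000, 0).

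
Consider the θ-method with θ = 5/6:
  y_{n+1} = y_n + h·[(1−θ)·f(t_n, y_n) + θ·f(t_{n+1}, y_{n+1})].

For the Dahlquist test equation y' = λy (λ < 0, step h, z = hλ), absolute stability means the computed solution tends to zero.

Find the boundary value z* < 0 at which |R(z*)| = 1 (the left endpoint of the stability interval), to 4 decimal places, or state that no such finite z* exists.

unbounded; (−∞, 0).

Set f=λy, z=hλ:
  y_{n+1} = y_n + z·[1/6·y_n + 5/6·y_{n+1}] ⇒ (1 − 5/6z)y_{n+1} = (1 + 1/6z)y_n
  ⇒ R(z) = (1 + 1/6z)/(1 − 5/6z).

Find x<0 with |R(x)|<1.
x=-1.53: |R|=0.3275
x=-2: |R|=0.2500
x=-10: |R|=0.0714
x=-100: |R|=0.1858
θ=5/6≥1/2 ⇒ |1+1/6x|<|1−5/6x| ∀x<0 ⇒ stable on all of ℝ⁻.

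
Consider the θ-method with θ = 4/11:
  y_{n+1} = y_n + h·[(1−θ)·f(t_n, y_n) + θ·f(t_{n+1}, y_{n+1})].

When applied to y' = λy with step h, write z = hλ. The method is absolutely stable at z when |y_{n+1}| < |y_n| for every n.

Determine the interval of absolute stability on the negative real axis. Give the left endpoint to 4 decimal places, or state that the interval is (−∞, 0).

Set f=λy, z=hλ:
  y_{n+1} = y_n + z·[7/11·y_n + 4/11·y_{n+1}] ⇒ (1 − 4/11z)y_{n+1} = (1 + 7/11z)y_n
  so R(z) = (1 + 7/11z)/(1 − 4/11z).

Find x<0 with |R(x)|<1.
x=-1.02: |R|=0.2560
R=−1: 1+7/11x = −1+4/11x ⇒ -3/11x=2 ⇒ x=2/(-3/11)=-7.3333
Confirm numerically:
  x=-5.072: |R|=0.78318 <1
  x=-4.066: |R|=0.64048 <1
  x=-3.844: |R|=0.60312 <1
  x=-7.926: |R|=1.04164 >1
  x=-7.502: |R|=1.01234 >1
Stable set (-7.3333, 0).

(-7.3333, 0).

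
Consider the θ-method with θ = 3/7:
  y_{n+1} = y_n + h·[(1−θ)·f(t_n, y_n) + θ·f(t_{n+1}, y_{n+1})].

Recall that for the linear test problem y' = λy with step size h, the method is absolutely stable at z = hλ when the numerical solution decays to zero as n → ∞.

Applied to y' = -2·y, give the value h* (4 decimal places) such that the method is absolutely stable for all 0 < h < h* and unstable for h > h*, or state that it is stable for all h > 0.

(-14.0000,0); λ=-2 ⇒ h* = (14)/2 = 7.0000.

With y'=λy (z=hλ):
  y_{n+1} = y_n + z·[4/7·y_n + 3/7·y_{n+1}] ⇒ (1 − 3/7z)y_{n+1} = (1 + 4/7z)y_n
  R(z) = (1 + 4/7z)/(1 − 3/7z).

Need |R(x)|<1, x<0.
x=-0.49: |R|=0.5950
R=−1: 1+4/7x = −1+3/7x ⇒ -1/7x=2 ⇒ x=2/(-1/7)=-14.0000
Confirm numerically:
  x=-13.669: |R|=0.99311 <1
  x=-11.541: |R|=0.94092 <1
  x=-6.164: |R|=0.69261 <1
  x=-5.909: |R|=0.67279 <1
  x=-14.567: |R|=1.01118 >1
  x=-14.438: |R|=1.00871 >1
Stable set (-14.0000, 0).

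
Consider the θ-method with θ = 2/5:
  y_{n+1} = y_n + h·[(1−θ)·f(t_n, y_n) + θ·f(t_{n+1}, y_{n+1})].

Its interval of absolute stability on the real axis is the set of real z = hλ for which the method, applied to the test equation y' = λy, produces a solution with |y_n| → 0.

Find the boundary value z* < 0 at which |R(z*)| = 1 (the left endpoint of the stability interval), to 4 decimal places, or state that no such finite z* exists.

With y'=λy (z=hλ):
  y_{n+1} = y_n + z·[3/5·y_n + 2/5·y_{n+1}] ⇒ (1 − 2/5z)y_{n+1} = (1 + 3/5z)y_n
  R(z) = (1 + 3/5z)/(1 − 2/5z).

Boundary: |R(x)|=1, x<0.
x=-0.76: |R|=0.4172
R=−1: 1+3/5x = −1+2/5x ⇒ -1/5x=2 ⇒ x=2/(-1/5)=-10.0000
Confirm numerically:
  x=-9.134: |R|=0.96278 <1
  x=-9.127: |R|=0.96246 <1
  x=-5.595: |R|=0.72792 <1
  x=-10.461: |R|=1.01778 >1
  x=-10.331: |R|=1.01290 >1
  x=-10.044: |R|=1.00175 >1
Stable set (-10.0000, 0).

left endpoint -10.0000.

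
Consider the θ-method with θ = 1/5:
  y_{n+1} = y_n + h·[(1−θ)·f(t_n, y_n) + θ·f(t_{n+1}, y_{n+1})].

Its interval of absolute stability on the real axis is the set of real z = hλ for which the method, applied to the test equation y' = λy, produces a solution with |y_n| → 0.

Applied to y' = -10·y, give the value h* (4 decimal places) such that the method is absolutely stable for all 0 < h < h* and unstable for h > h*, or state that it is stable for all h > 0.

With y'=λy (z=hλ):
  y_{n+1} = y_n + z·[4/5·y_n + 1/5·y_{n+1}] ⇒ (1 − 1/5z)y_{n+1} = (1 + 4/5z)y_n
  Hence R(z) = (1 + 4/5z)/(1 − 1/5z).

Find x<0 with |R(x)|<1.
x=-0.62: |R|=0.4484
R=−1: 1+4/5x = −1+1/5x ⇒ -3/5x=2 ⇒ x=2/(-3/5)=-3.3333
Confirm numerically:
  x=-3.135: |R|=0.92686 <1
  x=-2.373: |R|=0.60925 <1
  x=-2.232: |R|=0.54314 <1
  x=-2.119: |R|=0.48827 <1
  x=-3.929: |R|=1.20013 >1
  x=-3.817: |R|=1.16457 >1
Interval (-3.3333, 0).

(-3.3333,0); λ=-10 ⇒ h* = (10/3)/10 = 0.3333.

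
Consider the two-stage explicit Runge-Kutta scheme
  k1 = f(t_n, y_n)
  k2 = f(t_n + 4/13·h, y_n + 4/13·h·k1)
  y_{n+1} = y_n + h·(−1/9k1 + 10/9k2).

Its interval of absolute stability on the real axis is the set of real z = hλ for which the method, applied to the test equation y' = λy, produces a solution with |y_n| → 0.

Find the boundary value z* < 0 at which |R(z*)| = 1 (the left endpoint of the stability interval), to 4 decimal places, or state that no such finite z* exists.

left endpoint -2.9250.

Test eqn y'=λy, z=hλ:
  k1=λy_n ⇒ h·k1=z·y_n;  k2=λ(1+4/13z)y_n ⇒ h·k2=z(1+4/13z)y_n
  y_{n+1}/y_n = 1 − 1/9z + 10/9z(1+4/13z) = 1 + z + 40/117z²
  R(z) = 1 + z + 40/117z².

Solve |R(x)|<1 on ℝ⁻.
x=-0.73: |R|=0.4522
R=1: x+40/117x²=0 ⇒ x=−117/40=-2.9250; min R=1−1/(4·40/117)=0.2687>−1
Confirm numerically:
  x=-2.663: |R|=0.76147 <1
  x=-2.631: |R|=0.73555 <1
  x=-2.448: |R|=0.60079 <1
  x=-3.423: |R|=1.58279 >1
  x=-3.331: |R|=1.46235 >1
  x=-3.180: |R|=1.27723 >1
Interval (-2.9250, 0).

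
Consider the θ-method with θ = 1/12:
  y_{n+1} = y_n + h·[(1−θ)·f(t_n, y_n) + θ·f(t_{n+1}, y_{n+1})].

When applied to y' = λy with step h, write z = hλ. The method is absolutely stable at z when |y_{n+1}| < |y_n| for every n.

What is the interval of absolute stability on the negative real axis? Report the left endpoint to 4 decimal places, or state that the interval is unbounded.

(-2.4000, 0).

On y'=λy, z=hλ:
  y_{n+1} = y_n + z·[11/12·y_n + 1/12·y_{n+1}] ⇒ (1 − 1/12z)y_{n+1} = (1 + 11/12z)y_n
  Hence R(z) = (1 + 11/12z)/(1 − 1/12z).

Find x<0 with |R(x)|<1.
x=-0.69: |R|=0.3475
R=−1: 1+11/12x = −1+1/12x ⇒ -5/6x=2 ⇒ x=2/(-5/6)=-2.4000
Confirm numerically:
  x=-2.114: |R|=0.79736 <1
  x=-1.405: |R|=0.25774 <1
  x=-1.094: |R|=0.00260 <1
  x=-1.026: |R|=0.05481 <1
  x=-2.619: |R|=1.14981 >1
  x=-2.469: |R|=1.04769 >1
  x=-2.441: |R|=1.02839 >1
Stable set (-2.4000, 0).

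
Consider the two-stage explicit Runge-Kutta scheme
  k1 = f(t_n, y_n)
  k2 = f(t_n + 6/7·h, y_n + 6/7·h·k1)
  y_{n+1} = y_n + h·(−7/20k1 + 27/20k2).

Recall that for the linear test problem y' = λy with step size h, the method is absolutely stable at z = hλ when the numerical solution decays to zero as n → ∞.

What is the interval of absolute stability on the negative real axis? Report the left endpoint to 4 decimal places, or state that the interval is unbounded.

On y'=λy, z=hλ:
  k1=λy_n ⇒ h·k1=z·y_n;  k2=λ(1+6/7z)y_n ⇒ h·k2=z(1+6/7z)y_n
  y_{n+1}/y_n = 1 − 7/20z + 27/20z(1+6/7z) = 1 + z + 81/70z²
  Hence R(z) = 1 + z + 81/70z².

Find x<0 with |R(x)|<1.
x=-1.44: |R|=1.9595
R=1: x+81/70x²=0 ⇒ x=−70/81=-0.8642; min R=1−1/(4·81/70)=0.7840>−1
Confirm numerically:
  x=-0.790: |R|=0.93217 <1
  x=-0.569: |R|=0.80564 <1
  x=-0.561: |R|=0.80318 <1
  x=-0.359: |R|=0.79013 <1
  x=-1.223: |R|=1.50777 >1
  x=-1.211: |R|=1.48597 >1
  x=-1.022: |R|=1.18662 >1
Stable set (-0.8642, 0).

z∈(-0.8642,0).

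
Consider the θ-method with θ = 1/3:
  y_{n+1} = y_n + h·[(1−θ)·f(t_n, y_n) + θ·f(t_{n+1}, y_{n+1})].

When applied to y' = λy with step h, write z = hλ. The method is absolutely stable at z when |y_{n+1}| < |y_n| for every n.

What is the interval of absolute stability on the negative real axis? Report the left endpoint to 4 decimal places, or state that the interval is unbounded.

On y'=λy, z=hλ:
  y_{n+1} = y_n + z·[2/3·y_n + 1/3·y_{n+1}] ⇒ (1 − 1/3z)y_{n+1} = (1 + 2/3z)y_n
  ⇒ R(z) = (1 + 2/3z)/(1 − 1/3z).

Solve |R(x)|<1 on ℝ⁻.
x=-0.43: |R|=0.6239
R=−1: 1+2/3x = −1+1/3x ⇒ -1/3x=2 ⇒ x=2/(-1/3)=-6.0000
Confirm numerically:
  x=-5.582: |R|=0.95129 <1
  x=-4.469: |R|=0.79502 <1
  x=-2.822: |R|=0.45414 <1
  x=-6.539: |R|=1.05650 >1
  x=-6.480: |R|=1.05063 >1
  x=-6.240: |R|=1.02597 >1
Interval (-6.0000, 0).

(-6.0000, 0).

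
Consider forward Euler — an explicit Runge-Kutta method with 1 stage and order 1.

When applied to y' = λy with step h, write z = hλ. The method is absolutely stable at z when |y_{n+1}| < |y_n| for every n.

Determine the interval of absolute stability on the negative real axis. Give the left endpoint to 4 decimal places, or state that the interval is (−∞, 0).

(-2.0000, 0).

On y'=λy, z=hλ:
  order 1, 1-stage ⇒ R(z)=1+z
  (e.g. R(-1.49)=-0.49000, |R|=0.49000)

Boundary: |R(x)|=1, x<0.
x=-1.49: |R|=0.4900
|R(-2.17)|=1.1700 |R(-1.02)|=0.0200 |R(-0.7)|=0.3000
Bisect:
  x_lo=-2.7054 |R|=1.7054  x_hi=-0.2558 |R|=0.7442
  mid=-1.48062 |R|=0.48062 →hi
  mid=-2.09303 |R|=1.09303 →lo
  mid=-1.78683 |R|=0.78683 →hi
  mid=-1.93993 |R|=0.93993 →hi
  mid=-2.01648 |R|=1.01648 →lo
  mid=-1.97821 |R|=0.97821 →hi
  mid=-1.99734 |R|=0.99734 →hi
  ...
  [-2.00003,-1.99989] ⇒ x*=-2.0000
Interval (-2.0000, 0).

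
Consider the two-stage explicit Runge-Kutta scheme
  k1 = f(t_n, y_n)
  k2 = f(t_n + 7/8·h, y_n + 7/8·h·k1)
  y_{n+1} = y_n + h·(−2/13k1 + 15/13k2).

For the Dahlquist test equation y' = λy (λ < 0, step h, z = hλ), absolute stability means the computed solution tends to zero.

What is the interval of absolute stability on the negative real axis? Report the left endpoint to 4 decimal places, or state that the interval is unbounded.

(-0.9905, 0).

With y'=λy (z=hλ):
  k1=λy_n ⇒ h·k1=z·y_n;  k2=λ(1+7/8z)y_n ⇒ h·k2=z(1+7/8z)y_n
  y_{n+1}/y_n = 1 − 2/13z + 15/13z(1+7/8z) = 1 + z + 105/104z²
  ⇒ R(z) = 1 + z + 105/104z².

Solve |R(x)|<1 on ℝ⁻.
x=-1: |R|=1.0096
R=1: x+105/104x²=0 ⇒ x=−104/105=-0.9905; min R=1−1/(4·105/104)=0.7524>−1
Confirm numerically:
  x=-0.873: |R|=0.89646 <1
  x=-0.577: |R|=0.75913 <1
  x=-0.544: |R|=0.75478 <1
  x=-1.539: |R|=1.85230 >1
  x=-1.123: |R|=1.15026 >1
Interval (-0.9905, 0).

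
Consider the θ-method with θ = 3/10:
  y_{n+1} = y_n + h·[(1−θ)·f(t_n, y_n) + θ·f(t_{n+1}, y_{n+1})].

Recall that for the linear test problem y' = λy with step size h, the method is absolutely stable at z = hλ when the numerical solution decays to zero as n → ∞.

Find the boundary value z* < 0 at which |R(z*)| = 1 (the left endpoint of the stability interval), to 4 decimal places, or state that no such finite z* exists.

left endpoint -5.0000.

With y'=λy (z=hλ):
  y_{n+1} = y_n + z·[7/10·y_n + 3/10·y_{n+1}] ⇒ (1 − 3/10z)y_{n+1} = (1 + 7/10z)y_n
  so R(z) = (1 + 7/10z)/(1 − 3/10z).

Need |R(x)|<1, x<0.
x=-1.06: |R|=0.1958
R=−1: 1+7/10x = −1+3/10x ⇒ -2/5x=2 ⇒ x=2/(-2/5)=-5.0000
Confirm numerically:
  x=-4.801: |R|=0.96738 <1
  x=-4.418: |R|=0.89989 <1
  x=-3.587: |R|=0.72776 <1
  x=-3.477: |R|=0.70183 <1
  x=-5.459: |R|=1.06961 >1
  x=-5.132: |R|=1.02079 >1
So |R|<1 on (-5.0000, 0).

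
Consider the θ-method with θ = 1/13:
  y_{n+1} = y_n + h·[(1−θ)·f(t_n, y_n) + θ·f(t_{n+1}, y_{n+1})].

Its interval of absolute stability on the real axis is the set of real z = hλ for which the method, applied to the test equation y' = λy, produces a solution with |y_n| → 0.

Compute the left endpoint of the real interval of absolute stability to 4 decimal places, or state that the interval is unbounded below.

Test eqn y'=λy, z=hλ:
  y_{n+1} = y_n + z·[12/13·y_n + 1/13·y_{n+1}] ⇒ (1 − 1/13z)y_{n+1} = (1 + 12/13z)y_n
  R(z) = (1 + 12/13z)/(1 − 1/13z).

Need |R(x)|<1, x<0.
x=-1.72: |R|=0.5190
R=−1: 1+12/13x = −1+1/13x ⇒ -11/13x=2 ⇒ x=2/(-11/13)=-2.3636
Confirm numerically:
  x=-2.218: |R|=0.89473 <1
  x=-2.086: |R|=0.79756 <1
  x=-1.594: |R|=0.41990 <1
  x=-2.876: |R|=1.35500 >1
  x=-2.761: |R|=1.27733 >1
So |R|<1 on (-2.3636, 0).

left endpoint -2.3636.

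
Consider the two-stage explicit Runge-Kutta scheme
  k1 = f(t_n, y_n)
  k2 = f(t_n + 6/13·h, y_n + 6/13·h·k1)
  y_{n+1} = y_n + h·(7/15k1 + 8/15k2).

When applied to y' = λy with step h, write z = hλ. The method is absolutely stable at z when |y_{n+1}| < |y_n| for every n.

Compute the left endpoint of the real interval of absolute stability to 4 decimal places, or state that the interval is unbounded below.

Set f=λy, z=hλ:
  k1=λy_n ⇒ h·k1=z·y_n;  k2=λ(1+6/13z)y_n ⇒ h·k2=z(1+6/13z)y_n
  y_{n+1}/y_n = 1 + 7/15z + 8/15z(1+6/13z) = 1 + z + 16/65z²
  Hence R(z) = 1 + z + 16/65z².

Find x<0 with |R(x)|<1.
x=-1.8: |R|=0.0025
R=1: x+16/65x²=0 ⇒ x=−65/16=-4.0625; min R=1−1/(4·16/65)=-0.0156>−1
Confirm numerically:
  x=-3.969: |R|=0.90865 <1
  x=-3.130: |R|=0.28154 <1
  x=-2.717: |R|=0.10013 <1
  x=-2.230: |R|=0.00590 <1
  x=-4.654: |R|=1.67762 >1
  x=-4.527: |R|=1.51761 >1
So |R|<1 on (-4.0625, 0).

left endpoint -4.0625.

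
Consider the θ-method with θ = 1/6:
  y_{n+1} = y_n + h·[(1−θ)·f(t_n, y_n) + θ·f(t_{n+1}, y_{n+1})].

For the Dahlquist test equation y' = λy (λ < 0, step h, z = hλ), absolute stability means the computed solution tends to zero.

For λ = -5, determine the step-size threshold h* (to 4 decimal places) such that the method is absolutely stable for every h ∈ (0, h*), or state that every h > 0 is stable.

(-3.0000,0); λ=-5 ⇒ h* = (3)/5 = 0.6000.

On y'=λy, z=hλ:
  y_{n+1} = y_n + z·[5/6·y_n + 1/6·y_{n+1}] ⇒ (1 − 1/6z)y_{n+1} = (1 + 5/6z)y_n
  ⇒ R(z) = (1 + 5/6z)/(1 − 1/6z).

Find x<0 with |R(x)|<1.
x=-1.15: |R|=0.0350
R=−1: 1+5/6x = −1+1/6x ⇒ -2/3x=2 ⇒ x=2/(-2/3)=-3.0000
Confirm numerically:
  x=-1.610: |R|=0.26938 <1
  x=-1.400: |R|=0.13514 <1
  x=-1.276: |R|=0.05223 <1
  x=-1.210: |R|=0.00693 <1
  x=-3.261: |R|=1.11273 >1
  x=-3.214: |R|=1.09290 >1
Stable set (-3.0000, 0).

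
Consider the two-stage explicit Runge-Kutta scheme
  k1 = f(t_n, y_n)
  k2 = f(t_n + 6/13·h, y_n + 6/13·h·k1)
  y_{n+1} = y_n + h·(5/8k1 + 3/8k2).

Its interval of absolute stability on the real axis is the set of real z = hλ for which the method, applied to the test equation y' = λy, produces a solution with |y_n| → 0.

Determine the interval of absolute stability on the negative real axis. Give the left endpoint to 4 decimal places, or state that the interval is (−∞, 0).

Test eqn y'=λy, z=hλ:
  k1=λy_n ⇒ h·k1=z·y_n;  k2=λ(1+6/13z)y_n ⇒ h·k2=z(1+6/13z)y_n
  y_{n+1}/y_n = 1 + 5/8z + 3/8z(1+6/13z) = 1 + z + 9/52z²
  Hence R(z) = 1 + z + 9/52z².

Need |R(x)|<1, x<0.
x=-1.41: |R|=0.0659
R=1: x+9/52x²=0 ⇒ x=−52/9=-5.7778; min R=1−1/(4·9/52)=-0.4444>−1
Confirm numerically:
  x=-4.351: |R|=0.07445 <1
  x=-4.030: |R|=0.21908 <1
  x=-3.887: |R|=0.27202 <1
  x=-3.374: |R|=0.40371 <1
  x=-6.277: |R|=1.54236 >1
  x=-6.034: |R|=1.26758 >1
Stable set (-5.7778, 0).

(-5.7778, 0).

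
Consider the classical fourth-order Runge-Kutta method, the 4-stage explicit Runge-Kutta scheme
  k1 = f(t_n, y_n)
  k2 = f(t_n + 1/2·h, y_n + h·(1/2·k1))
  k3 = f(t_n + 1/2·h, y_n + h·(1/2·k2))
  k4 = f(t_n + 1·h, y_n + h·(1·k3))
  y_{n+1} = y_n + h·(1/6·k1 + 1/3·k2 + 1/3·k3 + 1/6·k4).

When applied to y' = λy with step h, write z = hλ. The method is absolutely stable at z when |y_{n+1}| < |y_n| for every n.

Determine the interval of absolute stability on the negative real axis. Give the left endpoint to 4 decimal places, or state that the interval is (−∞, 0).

z∈(-2.7853,0).

Test eqn y'=λy, z=hλ:
  order 4, 4-stage ⇒ R(z)=1+z+z^2/2+z^3/6+z^4/24
  (e.g. R(-1.38)=0.28530, |R|=0.28530)

Need |R(x)|<1, x<0.
x=-1.38: |R|=0.2853
|R(-2.05)|=0.3513 |R(-1.58)|=0.2705 |R(-1.03)|=0.3652
Bisect:
  x_lo=-3.5448 |R|=2.8932  x_hi=-0.1559 |R|=0.8556
  mid=-1.85036 |R|=0.29411 →hi
  mid=-2.69758 |R|=0.87561 →hi
  mid=-3.12119 |R|=1.63634 →lo
  mid=-2.90938 |R|=1.20379 →lo
  mid=-2.80348 |R|=1.02777 →lo
  mid=-2.75053 |R|=0.94884 →hi
  mid=-2.77701 |R|=0.98758 →hi
  mid=-2.79024 |R|=1.00749 →lo
  mid=-2.78363 |R|=0.99749 →hi
  mid=-2.78693 |R|=1.00248 →lo
  ...
  [-2.78549,-2.78528] ⇒ x*=-2.7853
So |R|<1 on (-2.7853, 0).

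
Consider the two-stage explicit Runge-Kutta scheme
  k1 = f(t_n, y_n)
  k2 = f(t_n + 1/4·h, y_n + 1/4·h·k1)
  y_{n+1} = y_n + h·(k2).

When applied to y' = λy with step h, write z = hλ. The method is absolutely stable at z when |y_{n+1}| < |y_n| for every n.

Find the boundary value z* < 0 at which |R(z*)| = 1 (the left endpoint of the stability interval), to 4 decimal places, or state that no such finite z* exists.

Test eqn y'=λy, z=hλ:
  k1=λy_n ⇒ h·k1=z·y_n;  k2=λ(1+1/4z)y_n ⇒ h·k2=z(1+1/4z)y_n
  y_{n+1}/y_n = 1 + z(1+1/4z) = 1 + z + 1/4z²
  so R(z) = 1 + z + 1/4z².

Boundary: |R(x)|=1, x<0.
x=-0.39: |R|=0.6480
R=1: x+1/4x²=0 ⇒ x=−4=-4.0000; min R=1−1/(4·1/4)=0.0000>−1
Confirm numerically:
  x=-2.626: |R|=0.09797 <1
  x=-2.179: |R|=0.00801 <1
  x=-1.958: |R|=0.00044 <1
  x=-4.476: |R|=1.53264 >1
  x=-4.305: |R|=1.32826 >1
  x=-4.021: |R|=1.02111 >1
Interval (-4.0000, 0).

left endpoint -4.0000.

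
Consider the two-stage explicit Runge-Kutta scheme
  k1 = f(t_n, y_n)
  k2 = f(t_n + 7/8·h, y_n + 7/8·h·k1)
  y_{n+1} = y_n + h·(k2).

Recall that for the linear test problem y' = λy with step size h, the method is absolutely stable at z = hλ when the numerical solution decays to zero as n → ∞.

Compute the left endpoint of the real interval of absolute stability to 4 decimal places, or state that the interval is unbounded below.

On y'=λy, z=hλ:
  k1=λy_n ⇒ h·k1=z·y_n;  k2=λ(1+7/8z)y_n ⇒ h·k2=z(1+7/8z)y_n
  y_{n+1}/y_n = 1 + z(1+7/8z) = 1 + z + 7/8z²
  R(z) = 1 + z + 7/8z².

Boundary: |R(x)|=1, x<0.
x=-1.55: |R|=1.5522
R=1: x+7/8x²=0 ⇒ x=−8/7=-1.1429; min R=1−1/(4·7/8)=0.7143>−1
Confirm numerically:
  x=-1.072: |R|=0.93354 <1
  x=-1.057: |R|=0.92059 <1
  x=-0.612: |R|=0.71573 <1
  x=-1.524: |R|=1.50825 >1
  x=-1.374: |R|=1.27789 >1
  x=-1.339: |R|=1.22981 >1
Stable set (-1.1429, 0).

left endpoint -1.1429.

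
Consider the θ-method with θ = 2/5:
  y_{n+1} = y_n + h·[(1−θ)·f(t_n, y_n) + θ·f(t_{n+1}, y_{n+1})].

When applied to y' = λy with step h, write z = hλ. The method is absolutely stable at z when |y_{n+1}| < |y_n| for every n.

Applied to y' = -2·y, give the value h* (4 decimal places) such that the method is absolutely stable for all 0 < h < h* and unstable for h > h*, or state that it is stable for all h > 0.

On y'=λy, z=hλ:
  y_{n+1} = y_n + z·[3/5·y_n + 2/5·y_{n+1}] ⇒ (1 − 2/5z)y_{n+1} = (1 + 3/5z)y_n
  R(z) = (1 + 3/5z)/(1 − 2/5z).

Need |R(x)|<1, x<0.
x=-1.49: |R|=0.0664
R=−1: 1+3/5x = −1+2/5x ⇒ -1/5x=2 ⇒ x=2/(-1/5)=-10.0000
Confirm numerically:
  x=-9.451: |R|=0.97703 <1
  x=-8.739: |R|=0.94390 <1
  x=-5.610: |R|=0.72935 <1
  x=-4.706: |R|=0.63267 <1
  x=-10.598: |R|=1.02283 >1
  x=-10.528: |R|=1.02026 >1
  x=-10.526: |R|=1.02019 >1
So |R|<1 on (-10.0000, 0).

(-10.0000,0); λ=-2 ⇒ h* = (10)/2 = 5.0000.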